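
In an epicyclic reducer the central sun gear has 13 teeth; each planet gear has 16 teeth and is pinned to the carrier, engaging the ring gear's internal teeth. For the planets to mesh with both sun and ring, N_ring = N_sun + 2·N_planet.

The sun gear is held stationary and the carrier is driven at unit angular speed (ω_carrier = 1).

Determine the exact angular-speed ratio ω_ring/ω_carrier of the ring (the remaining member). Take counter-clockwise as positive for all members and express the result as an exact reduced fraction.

N_ring = 13 + 2·16 = 45
13(ω_s−ω_c) = −45(ω_r−ω_c),  ω_s=0, ω_c=1
ω_r = 1 − (13/45)(0−1) = 58/45
ω_r/ω_c = 58/45

58/45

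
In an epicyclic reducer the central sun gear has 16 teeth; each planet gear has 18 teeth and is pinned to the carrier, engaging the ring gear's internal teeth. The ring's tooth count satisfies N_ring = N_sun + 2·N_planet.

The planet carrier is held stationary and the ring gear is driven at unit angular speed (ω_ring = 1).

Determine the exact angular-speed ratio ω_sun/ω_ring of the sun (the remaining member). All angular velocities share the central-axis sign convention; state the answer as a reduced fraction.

-13/4

N_ring = 16 + 2·18 = 52
16(ω_s−ω_c) = −52(ω_r−ω_c),  ω_c=0, ω_r=1
ω_s = 0 − (52/16)(1−0) = -13/4
ω_s/ω_r = -13/4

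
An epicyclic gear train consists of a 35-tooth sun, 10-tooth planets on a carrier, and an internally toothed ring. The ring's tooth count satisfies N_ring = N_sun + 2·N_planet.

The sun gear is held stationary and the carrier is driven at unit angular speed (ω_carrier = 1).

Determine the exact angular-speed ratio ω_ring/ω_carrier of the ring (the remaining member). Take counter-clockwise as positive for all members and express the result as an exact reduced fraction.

18/11

N_ring = 35 + 2·10 = 55
35(ω_s−ω_c) = −55(ω_r−ω_c),  ω_s=0, ω_c=1
ω_r = 1 − (35/55)(0−1) = 18/11
ω_r/ω_c = 18/11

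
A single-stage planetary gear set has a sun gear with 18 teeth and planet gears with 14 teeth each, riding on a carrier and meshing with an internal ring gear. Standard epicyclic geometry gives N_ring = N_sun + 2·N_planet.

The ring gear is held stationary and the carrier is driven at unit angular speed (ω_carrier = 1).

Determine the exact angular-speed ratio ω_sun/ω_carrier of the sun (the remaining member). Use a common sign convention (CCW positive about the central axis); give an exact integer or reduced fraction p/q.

N_ring = 18 + 2·14 = 46
18(ω_s−ω_c) = −46(ω_r−ω_c),  ω_r=0, ω_c=1
ω_s = 1 − (46/18)(0−1) = 32/9
ω_s/ω_c = 32/9

32/9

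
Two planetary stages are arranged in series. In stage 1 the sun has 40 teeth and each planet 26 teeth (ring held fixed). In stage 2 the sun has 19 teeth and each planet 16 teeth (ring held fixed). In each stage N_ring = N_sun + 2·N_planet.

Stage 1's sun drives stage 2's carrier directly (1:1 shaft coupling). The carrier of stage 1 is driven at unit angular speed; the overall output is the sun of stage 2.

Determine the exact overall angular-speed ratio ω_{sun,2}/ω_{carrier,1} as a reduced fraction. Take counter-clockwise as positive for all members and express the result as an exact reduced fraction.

Stage 1: N_ring = 40 + 2·26 = 92
Stage 1: 40(ω_s−ω_c) = −92(ω_r−ω_c),  ω_r=0, ω_c=1
Stage 1: ω_s = 1 − (92/40)(0−1) = 33/10
  ⇒ ω_s¹/ω_c¹ = 33/10
Stage 2: N_ring = 19 + 2·16 = 51
Stage 2: 19(ω_s−ω_c) = −51(ω_r−ω_c),  ω_r=0, ω_c=1
Stage 2: ω_s = 1 − (51/19)(0−1) = 70/19
  ⇒ ω_s²/ω_c² = 70/19
Coupling ω_c² = ω_s¹ ⇒ overall = 33/10 × 70/19 = 231/19

231/19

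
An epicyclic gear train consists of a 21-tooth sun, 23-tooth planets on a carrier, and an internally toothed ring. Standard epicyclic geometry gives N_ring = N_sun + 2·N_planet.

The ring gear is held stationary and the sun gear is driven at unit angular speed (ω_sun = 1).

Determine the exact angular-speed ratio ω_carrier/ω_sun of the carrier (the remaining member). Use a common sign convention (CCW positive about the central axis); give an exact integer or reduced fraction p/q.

21/88

N_ring = 21 + 2·23 = 67
21(ω_s−ω_c) = −67(ω_r−ω_c),  ω_r=0, ω_s=1
21(1−ω_c) = −67(0−ω_c)  ⇒  88ω_c = 21  ⇒  ω_c = 21/88
ω_c/ω_s = 21/88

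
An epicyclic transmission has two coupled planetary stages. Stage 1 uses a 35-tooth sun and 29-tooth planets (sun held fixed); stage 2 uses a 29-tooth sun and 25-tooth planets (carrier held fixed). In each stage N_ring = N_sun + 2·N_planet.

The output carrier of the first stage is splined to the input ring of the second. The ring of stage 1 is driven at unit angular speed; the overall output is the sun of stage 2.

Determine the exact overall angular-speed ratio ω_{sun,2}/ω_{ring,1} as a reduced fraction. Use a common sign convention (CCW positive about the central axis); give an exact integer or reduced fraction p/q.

Stage 1: N_ring = 35 + 2·29 = 93
Stage 1: 35(ω_s−ω_c) = −93(ω_r−ω_c),  ω_s=0, ω_r=1
Stage 1: 35(0−ω_c) = −93(1−ω_c)  ⇒  128ω_c = 93  ⇒  ω_c = 93/128
  ⇒ ω_c¹/ω_r¹ = 93/128
Stage 2: N_ring = 29 + 2·25 = 79
Stage 2: 29(ω_s−ω_c) = −79(ω_r−ω_c),  ω_c=0, ω_r=1
Stage 2: ω_s = 0 − (79/29)(1−0) = -79/29
  ⇒ ω_s²/ω_r² = -79/29
Coupling ω_r² = ω_c¹ ⇒ overall = 93/128 × -79/29 = -7347/3712

-7347/3712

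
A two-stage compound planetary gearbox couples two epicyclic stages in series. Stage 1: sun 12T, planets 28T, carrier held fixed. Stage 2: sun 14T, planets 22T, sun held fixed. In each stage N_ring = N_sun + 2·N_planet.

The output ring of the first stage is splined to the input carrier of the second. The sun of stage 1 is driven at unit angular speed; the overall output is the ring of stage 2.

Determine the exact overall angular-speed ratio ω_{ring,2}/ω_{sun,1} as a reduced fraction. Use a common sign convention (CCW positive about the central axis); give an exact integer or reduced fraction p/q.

-108/493

Stage 1: N_ring = 12 + 2·28 = 68
Stage 1: 12(ω_s−ω_c) = −68(ω_r−ω_c),  ω_c=0, ω_s=1
Stage 1: ω_r = 0 − (12/68)(1−0) = -3/17
  ⇒ ω_r¹/ω_s¹ = -3/17
Stage 2: N_ring = 14 + 2·22 = 58
Stage 2: 14(ω_s−ω_c) = −58(ω_r−ω_c),  ω_s=0, ω_c=1
Stage 2: ω_r = 1 − (14/58)(0−1) = 36/29
  ⇒ ω_r²/ω_c² = 36/29
Coupling ω_c² = ω_r¹ ⇒ overall = -3/17 × 36/29 = -108/493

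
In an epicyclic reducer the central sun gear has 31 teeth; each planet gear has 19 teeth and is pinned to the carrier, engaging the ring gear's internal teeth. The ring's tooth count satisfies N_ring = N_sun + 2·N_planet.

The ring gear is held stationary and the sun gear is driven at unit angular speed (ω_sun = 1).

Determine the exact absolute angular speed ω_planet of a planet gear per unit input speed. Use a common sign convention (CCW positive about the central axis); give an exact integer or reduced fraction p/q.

N_ring = 31 + 2·19 = 69
31(ω_s−ω_c) = −69(ω_r−ω_c),  ω_r=0, ω_s=1
31(1−ω_c) = −69(0−ω_c)  ⇒  100ω_c = 31  ⇒  ω_c = 31/100
sun–planet: 31·(1−31/100) = −19·(ω_p−ω_c)  ⇒  ω_p−ω_c = −(31/19)·(69/100) = -2139/1900
ω_p = 31/100 − 2139/1900 = -31/38

-31/38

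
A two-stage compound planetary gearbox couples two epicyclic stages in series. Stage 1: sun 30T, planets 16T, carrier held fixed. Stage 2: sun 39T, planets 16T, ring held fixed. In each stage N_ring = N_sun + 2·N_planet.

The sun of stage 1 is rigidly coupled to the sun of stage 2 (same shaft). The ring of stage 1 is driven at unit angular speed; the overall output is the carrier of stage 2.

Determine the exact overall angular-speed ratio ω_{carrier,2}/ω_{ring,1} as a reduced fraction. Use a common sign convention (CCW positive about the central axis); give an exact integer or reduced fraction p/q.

Stage 1: N_ring = 30 + 2·16 = 62
Stage 1: 30(ω_s−ω_c) = −62(ω_r−ω_c),  ω_c=0, ω_r=1
Stage 1: ω_s = 0 − (62/30)(1−0) = -31/15
  ⇒ ω_s¹/ω_r¹ = -31/15
Stage 2: N_ring = 39 + 2·16 = 71
Stage 2: 39(ω_s−ω_c) = −71(ω_r−ω_c),  ω_r=0, ω_s=1
Stage 2: 39(1−ω_c) = −71(0−ω_c)  ⇒  110ω_c = 39  ⇒  ω_c = 39/110
  ⇒ ω_c²/ω_s² = 39/110
Coupling ω_s² = ω_s¹ ⇒ overall = -31/15 × 39/110 = -403/550

-403/550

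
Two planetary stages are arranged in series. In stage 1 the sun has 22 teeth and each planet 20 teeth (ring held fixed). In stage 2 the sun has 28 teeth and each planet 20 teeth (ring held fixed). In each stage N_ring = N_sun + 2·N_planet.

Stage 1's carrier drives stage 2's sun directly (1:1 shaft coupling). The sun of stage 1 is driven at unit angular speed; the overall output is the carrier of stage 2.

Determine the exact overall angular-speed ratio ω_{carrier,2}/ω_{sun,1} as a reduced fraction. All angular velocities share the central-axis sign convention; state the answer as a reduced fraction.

Stage 1: N_ring = 22 + 2·20 = 62
Stage 1: 22(ω_s−ω_c) = −62(ω_r−ω_c),  ω_r=0, ω_s=1
Stage 1: 22(1−ω_c) = −62(0−ω_c)  ⇒  84ω_c = 22  ⇒  ω_c = 11/42
  ⇒ ω_c¹/ω_s¹ = 11/42
Stage 2: N_ring = 28 + 2·20 = 68
Stage 2: 28(ω_s−ω_c) = −68(ω_r−ω_c),  ω_r=0, ω_s=1
Stage 2: 28(1−ω_c) = −68(0−ω_c)  ⇒  96ω_c = 28  ⇒  ω_c = 7/24
  ⇒ ω_c²/ω_s² = 7/24
Coupling ω_s² = ω_c¹ ⇒ overall = 11/42 × 7/24 = 11/144

11/144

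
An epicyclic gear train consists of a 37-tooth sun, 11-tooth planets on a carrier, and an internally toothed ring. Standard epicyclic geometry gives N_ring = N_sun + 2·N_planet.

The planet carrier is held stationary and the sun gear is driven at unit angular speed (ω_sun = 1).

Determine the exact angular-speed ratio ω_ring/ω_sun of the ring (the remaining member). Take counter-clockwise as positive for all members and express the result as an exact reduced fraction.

-37/59

N_ring = 37 + 2·11 = 59
37(ω_s−ω_c) = −59(ω_r−ω_c),  ω_c=0, ω_s=1
ω_r = 0 − (37/59)(1−0) = -37/59
ω_r/ω_s = -37/59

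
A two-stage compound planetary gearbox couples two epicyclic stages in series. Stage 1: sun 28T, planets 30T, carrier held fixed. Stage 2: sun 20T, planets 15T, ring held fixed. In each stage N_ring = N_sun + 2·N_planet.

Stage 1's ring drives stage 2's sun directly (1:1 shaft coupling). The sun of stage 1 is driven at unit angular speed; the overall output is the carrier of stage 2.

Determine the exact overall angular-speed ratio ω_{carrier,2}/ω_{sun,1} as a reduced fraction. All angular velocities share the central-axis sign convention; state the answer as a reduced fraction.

-1/11

Stage 1: N_ring = 28 + 2·30 = 88
Stage 1: 28(ω_s−ω_c) = −88(ω_r−ω_c),  ω_c=0, ω_s=1
Stage 1: ω_r = 0 − (28/88)(1−0) = -7/22
  ⇒ ω_r¹/ω_s¹ = -7/22
Stage 2: N_ring = 20 + 2·15 = 50
Stage 2: 20(ω_s−ω_c) = −50(ω_r−ω_c),  ω_r=0, ω_s=1
Stage 2: 20(1−ω_c) = −50(0−ω_c)  ⇒  70ω_c = 20  ⇒  ω_c = 2/7
  ⇒ ω_c²/ω_s² = 2/7
Coupling ω_s² = ω_r¹ ⇒ overall = -7/22 × 2/7 = -1/11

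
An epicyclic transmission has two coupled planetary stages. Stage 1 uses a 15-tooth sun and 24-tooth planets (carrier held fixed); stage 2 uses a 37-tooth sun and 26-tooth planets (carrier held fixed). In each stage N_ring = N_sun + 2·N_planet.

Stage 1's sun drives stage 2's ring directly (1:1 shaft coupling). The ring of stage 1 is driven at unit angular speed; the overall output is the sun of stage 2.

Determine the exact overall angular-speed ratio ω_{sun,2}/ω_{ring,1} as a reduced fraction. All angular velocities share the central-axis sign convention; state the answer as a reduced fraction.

1869/185

Stage 1: N_ring = 15 + 2·24 = 63
Stage 1: 15(ω_s−ω_c) = −63(ω_r−ω_c),  ω_c=0, ω_r=1
Stage 1: ω_s = 0 − (63/15)(1−0) = -21/5
  ⇒ ω_s¹/ω_r¹ = -21/5
Stage 2: N_ring = 37 + 2·26 = 89
Stage 2: 37(ω_s−ω_c) = −89(ω_r−ω_c),  ω_c=0, ω_r=1
Stage 2: ω_s = 0 − (89/37)(1−0) = -89/37
  ⇒ ω_s²/ω_r² = -89/37
Coupling ω_r² = ω_s¹ ⇒ overall = -21/5 × -89/37 = 1869/185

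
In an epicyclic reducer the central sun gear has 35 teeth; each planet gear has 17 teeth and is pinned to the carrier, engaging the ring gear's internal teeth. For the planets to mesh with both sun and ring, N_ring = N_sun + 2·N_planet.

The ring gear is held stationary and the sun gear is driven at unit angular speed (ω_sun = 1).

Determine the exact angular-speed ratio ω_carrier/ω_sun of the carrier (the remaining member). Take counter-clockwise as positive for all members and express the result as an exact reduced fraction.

N_ring = 35 + 2·17 = 69
35(ω_s−ω_c) = −69(ω_r−ω_c),  ω_r=0, ω_s=1
35(1−ω_c) = −69(0−ω_c)  ⇒  104ω_c = 35  ⇒  ω_c = 35/104
ω_c/ω_s = 35/104

35/104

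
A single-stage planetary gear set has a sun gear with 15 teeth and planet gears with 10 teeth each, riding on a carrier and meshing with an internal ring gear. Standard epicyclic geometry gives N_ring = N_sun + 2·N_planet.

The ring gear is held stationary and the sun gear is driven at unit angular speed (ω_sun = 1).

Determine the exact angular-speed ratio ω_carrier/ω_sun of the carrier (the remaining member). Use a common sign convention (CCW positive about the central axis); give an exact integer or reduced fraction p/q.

3/10

N_ring = 15 + 2·10 = 35
15(ω_s−ω_c) = −35(ω_r−ω_c),  ω_r=0, ω_s=1
15(1−ω_c) = −35(0−ω_c)  ⇒  50ω_c = 15  ⇒  ω_c = 3/10
ω_c/ω_s = 3/10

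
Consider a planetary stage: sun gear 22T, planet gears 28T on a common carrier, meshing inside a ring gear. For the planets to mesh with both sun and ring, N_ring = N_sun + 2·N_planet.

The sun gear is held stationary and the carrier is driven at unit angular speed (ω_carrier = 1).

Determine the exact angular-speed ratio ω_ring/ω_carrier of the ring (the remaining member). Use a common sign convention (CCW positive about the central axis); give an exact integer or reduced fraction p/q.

N_ring = 22 + 2·28 = 78
22(ω_s−ω_c) = −78(ω_r−ω_c),  ω_s=0, ω_c=1
ω_r = 1 − (22/78)(0−1) = 50/39
ω_r/ω_c = 50/39

50/39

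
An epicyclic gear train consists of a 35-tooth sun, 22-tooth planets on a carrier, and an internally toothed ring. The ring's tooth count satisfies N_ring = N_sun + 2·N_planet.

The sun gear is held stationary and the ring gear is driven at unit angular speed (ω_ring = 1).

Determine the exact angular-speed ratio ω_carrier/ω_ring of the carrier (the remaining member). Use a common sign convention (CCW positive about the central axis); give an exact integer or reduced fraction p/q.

N_ring = 35 + 2·22 = 79
35(ω_s−ω_c) = −79(ω_r−ω_c),  ω_s=0, ω_r=1
35(0−ω_c) = −79(1−ω_c)  ⇒  114ω_c = 79  ⇒  ω_c = 79/114
ω_c/ω_r = 79/114

79/114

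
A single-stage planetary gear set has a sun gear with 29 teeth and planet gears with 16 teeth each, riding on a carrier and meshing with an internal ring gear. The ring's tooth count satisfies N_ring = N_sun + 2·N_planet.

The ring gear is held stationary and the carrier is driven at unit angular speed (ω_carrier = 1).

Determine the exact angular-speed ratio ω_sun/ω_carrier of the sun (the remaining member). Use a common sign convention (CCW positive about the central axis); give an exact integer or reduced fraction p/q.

90/29

N_ring = 29 + 2·16 = 61
29(ω_s−ω_c) = −61(ω_r−ω_c),  ω_r=0, ω_c=1
ω_s = 1 − (61/29)(0−1) = 90/29
ω_s/ω_c = 90/29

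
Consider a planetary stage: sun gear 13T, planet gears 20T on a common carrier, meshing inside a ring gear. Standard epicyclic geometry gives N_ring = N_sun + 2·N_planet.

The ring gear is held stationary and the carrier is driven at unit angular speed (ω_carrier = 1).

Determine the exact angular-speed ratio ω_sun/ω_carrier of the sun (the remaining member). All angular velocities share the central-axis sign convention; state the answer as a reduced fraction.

66/13

N_ring = 13 + 2·20 = 53
13(ω_s−ω_c) = −53(ω_r−ω_c),  ω_r=0, ω_c=1
ω_s = 1 − (53/13)(0−1) = 66/13
ω_s/ω_c = 66/13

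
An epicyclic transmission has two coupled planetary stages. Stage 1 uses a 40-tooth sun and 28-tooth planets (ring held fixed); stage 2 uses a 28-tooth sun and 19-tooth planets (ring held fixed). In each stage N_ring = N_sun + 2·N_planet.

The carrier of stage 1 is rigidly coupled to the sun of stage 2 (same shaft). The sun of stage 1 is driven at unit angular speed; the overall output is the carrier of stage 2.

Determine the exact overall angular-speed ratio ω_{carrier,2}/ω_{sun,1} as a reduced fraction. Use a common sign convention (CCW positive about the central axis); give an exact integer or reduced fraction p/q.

70/799

Stage 1: N_ring = 40 + 2·28 = 96
Stage 1: 40(ω_s−ω_c) = −96(ω_r−ω_c),  ω_r=0, ω_s=1
Stage 1: 40(1−ω_c) = −96(0−ω_c)  ⇒  136ω_c = 40  ⇒  ω_c = 5/17
  ⇒ ω_c¹/ω_s¹ = 5/17
Stage 2: N_ring = 28 + 2·19 = 66
Stage 2: 28(ω_s−ω_c) = −66(ω_r−ω_c),  ω_r=0, ω_s=1
Stage 2: 28(1−ω_c) = −66(0−ω_c)  ⇒  94ω_c = 28  ⇒  ω_c = 14/47
  ⇒ ω_c²/ω_s² = 14/47
Coupling ω_s² = ω_c¹ ⇒ overall = 5/17 × 14/47 = 70/799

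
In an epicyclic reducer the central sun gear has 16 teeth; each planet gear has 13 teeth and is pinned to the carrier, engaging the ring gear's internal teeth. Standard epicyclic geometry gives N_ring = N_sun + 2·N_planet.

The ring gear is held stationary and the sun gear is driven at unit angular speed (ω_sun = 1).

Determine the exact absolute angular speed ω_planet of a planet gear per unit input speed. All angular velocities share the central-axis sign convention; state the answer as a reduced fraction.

N_ring = 16 + 2·13 = 42
16(ω_s−ω_c) = −42(ω_r−ω_c),  ω_r=0, ω_s=1
16(1−ω_c) = −42(0−ω_c)  ⇒  58ω_c = 16  ⇒  ω_c = 8/29
sun–planet: 16·(1−8/29) = −13·(ω_p−ω_c)  ⇒  ω_p−ω_c = −(16/13)·(21/29) = -336/377
ω_p = 8/29 − 336/377 = -8/13

-8/13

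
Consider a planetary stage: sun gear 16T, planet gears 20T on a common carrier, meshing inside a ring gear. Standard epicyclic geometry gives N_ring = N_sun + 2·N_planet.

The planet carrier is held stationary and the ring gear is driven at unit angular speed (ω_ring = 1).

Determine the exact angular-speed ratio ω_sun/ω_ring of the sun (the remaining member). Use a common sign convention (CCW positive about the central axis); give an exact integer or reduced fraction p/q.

-7/2

N_ring = 16 + 2·20 = 56
16(ω_s−ω_c) = −56(ω_r−ω_c),  ω_c=0, ω_r=1
ω_s = 0 − (56/16)(1−0) = -7/2
ω_s/ω_r = -7/2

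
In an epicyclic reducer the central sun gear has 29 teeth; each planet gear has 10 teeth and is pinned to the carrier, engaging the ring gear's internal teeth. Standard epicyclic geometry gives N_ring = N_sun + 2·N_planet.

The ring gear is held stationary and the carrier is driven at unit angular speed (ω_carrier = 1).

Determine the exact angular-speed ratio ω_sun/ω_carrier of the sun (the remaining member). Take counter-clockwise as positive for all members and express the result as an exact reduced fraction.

N_ring = 29 + 2·10 = 49
29(ω_s−ω_c) = −49(ω_r−ω_c),  ω_r=0, ω_c=1
ω_s = 1 − (49/29)(0−1) = 78/29
ω_s/ω_c = 78/29

78/29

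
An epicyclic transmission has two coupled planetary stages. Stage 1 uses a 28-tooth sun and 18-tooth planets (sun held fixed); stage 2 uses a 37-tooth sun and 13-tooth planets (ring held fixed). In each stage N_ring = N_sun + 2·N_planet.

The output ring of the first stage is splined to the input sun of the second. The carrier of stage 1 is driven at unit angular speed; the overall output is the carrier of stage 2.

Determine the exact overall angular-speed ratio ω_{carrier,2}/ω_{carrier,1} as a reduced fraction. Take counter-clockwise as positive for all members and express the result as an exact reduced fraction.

851/1600

Stage 1: N_ring = 28 + 2·18 = 64
Stage 1: 28(ω_s−ω_c) = −64(ω_r−ω_c),  ω_s=0, ω_c=1
Stage 1: ω_r = 1 − (28/64)(0−1) = 23/16
  ⇒ ω_r¹/ω_c¹ = 23/16
Stage 2: N_ring = 37 + 2·13 = 63
Stage 2: 37(ω_s−ω_c) = −63(ω_r−ω_c),  ω_r=0, ω_s=1
Stage 2: 37(1−ω_c) = −63(0−ω_c)  ⇒  100ω_c = 37  ⇒  ω_c = 37/100
  ⇒ ω_c²/ω_s² = 37/100
Coupling ω_s² = ω_r¹ ⇒ overall = 23/16 × 37/100 = 851/1600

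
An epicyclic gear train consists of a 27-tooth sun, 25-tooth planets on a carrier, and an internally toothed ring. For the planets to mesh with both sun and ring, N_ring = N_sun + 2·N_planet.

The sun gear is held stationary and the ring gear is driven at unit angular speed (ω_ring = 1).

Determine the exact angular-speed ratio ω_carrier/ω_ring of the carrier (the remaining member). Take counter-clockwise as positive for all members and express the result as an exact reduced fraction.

77/104

N_ring = 27 + 2·25 = 77
27(ω_s−ω_c) = −77(ω_r−ω_c),  ω_s=0, ω_r=1
27(0−ω_c) = −77(1−ω_c)  ⇒  104ω_c = 77  ⇒  ω_c = 77/104
ω_c/ω_r = 77/104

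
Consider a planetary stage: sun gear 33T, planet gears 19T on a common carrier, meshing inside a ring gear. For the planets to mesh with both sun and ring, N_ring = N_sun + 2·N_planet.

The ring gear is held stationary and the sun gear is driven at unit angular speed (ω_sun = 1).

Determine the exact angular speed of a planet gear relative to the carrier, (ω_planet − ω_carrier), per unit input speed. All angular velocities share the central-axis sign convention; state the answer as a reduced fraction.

N_ring = 33 + 2·19 = 71
33(ω_s−ω_c) = −71(ω_r−ω_c),  ω_r=0, ω_s=1
33(1−ω_c) = −71(0−ω_c)  ⇒  104ω_c = 33  ⇒  ω_c = 33/104
sun–planet: 33·(1−33/104) = −19·(ω_p−ω_c)  ⇒  ω_p−ω_c = −(33/19)·(71/104) = -2343/1976

-2343/1976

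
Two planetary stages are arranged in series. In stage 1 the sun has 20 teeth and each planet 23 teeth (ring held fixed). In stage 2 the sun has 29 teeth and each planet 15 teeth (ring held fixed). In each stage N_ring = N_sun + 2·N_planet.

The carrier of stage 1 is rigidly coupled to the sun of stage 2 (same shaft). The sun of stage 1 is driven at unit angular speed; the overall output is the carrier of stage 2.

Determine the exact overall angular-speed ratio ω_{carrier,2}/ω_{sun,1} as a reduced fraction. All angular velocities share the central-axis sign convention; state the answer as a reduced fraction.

145/1892

Stage 1: N_ring = 20 + 2·23 = 66
Stage 1: 20(ω_s−ω_c) = −66(ω_r−ω_c),  ω_r=0, ω_s=1
Stage 1: 20(1−ω_c) = −66(0−ω_c)  ⇒  86ω_c = 20  ⇒  ω_c = 10/43
  ⇒ ω_c¹/ω_s¹ = 10/43
Stage 2: N_ring = 29 + 2·15 = 59
Stage 2: 29(ω_s−ω_c) = −59(ω_r−ω_c),  ω_r=0, ω_s=1
Stage 2: 29(1−ω_c) = −59(0−ω_c)  ⇒  88ω_c = 29  ⇒  ω_c = 29/88
  ⇒ ω_c²/ω_s² = 29/88
Coupling ω_s² = ω_c¹ ⇒ overall = 10/43 × 29/88 = 145/1892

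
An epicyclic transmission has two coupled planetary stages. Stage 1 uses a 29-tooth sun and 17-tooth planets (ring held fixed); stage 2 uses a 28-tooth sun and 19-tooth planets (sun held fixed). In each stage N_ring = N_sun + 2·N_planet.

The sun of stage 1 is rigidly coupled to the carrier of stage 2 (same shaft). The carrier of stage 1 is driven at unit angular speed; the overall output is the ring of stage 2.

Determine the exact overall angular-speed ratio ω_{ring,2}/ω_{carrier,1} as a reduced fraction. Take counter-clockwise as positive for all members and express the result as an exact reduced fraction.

4324/957

Stage 1: N_ring = 29 + 2·17 = 63
Stage 1: 29(ω_s−ω_c) = −63(ω_r−ω_c),  ω_r=0, ω_c=1
Stage 1: ω_s = 1 − (63/29)(0−1) = 92/29
  ⇒ ω_s¹/ω_c¹ = 92/29
Stage 2: N_ring = 28 + 2·19 = 66
Stage 2: 28(ω_s−ω_c) = −66(ω_r−ω_c),  ω_s=0, ω_c=1
Stage 2: ω_r = 1 − (28/66)(0−1) = 47/33
  ⇒ ω_r²/ω_c² = 47/33
Coupling ω_c² = ω_s¹ ⇒ overall = 92/29 × 47/33 = 4324/957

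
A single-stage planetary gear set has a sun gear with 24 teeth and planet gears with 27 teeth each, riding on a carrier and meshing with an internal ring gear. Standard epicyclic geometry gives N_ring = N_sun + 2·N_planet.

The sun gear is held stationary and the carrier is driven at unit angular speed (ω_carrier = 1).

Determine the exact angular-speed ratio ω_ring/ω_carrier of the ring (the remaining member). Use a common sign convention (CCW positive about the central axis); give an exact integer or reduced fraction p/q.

N_ring = 24 + 2·27 = 78
24(ω_s−ω_c) = −78(ω_r−ω_c),  ω_s=0, ω_c=1
ω_r = 1 − (24/78)(0−1) = 17/13
ω_r/ω_c = 17/13

17/13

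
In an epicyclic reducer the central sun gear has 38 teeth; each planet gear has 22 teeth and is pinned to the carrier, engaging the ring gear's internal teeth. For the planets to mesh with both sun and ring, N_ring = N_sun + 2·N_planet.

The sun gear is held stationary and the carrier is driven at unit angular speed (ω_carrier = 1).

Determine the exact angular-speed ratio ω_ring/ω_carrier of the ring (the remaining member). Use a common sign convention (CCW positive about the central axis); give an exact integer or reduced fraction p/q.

N_ring = 38 + 2·22 = 82
38(ω_s−ω_c) = −82(ω_r−ω_c),  ω_s=0, ω_c=1
ω_r = 1 − (38/82)(0−1) = 60/41
ω_r/ω_c = 60/41

60/41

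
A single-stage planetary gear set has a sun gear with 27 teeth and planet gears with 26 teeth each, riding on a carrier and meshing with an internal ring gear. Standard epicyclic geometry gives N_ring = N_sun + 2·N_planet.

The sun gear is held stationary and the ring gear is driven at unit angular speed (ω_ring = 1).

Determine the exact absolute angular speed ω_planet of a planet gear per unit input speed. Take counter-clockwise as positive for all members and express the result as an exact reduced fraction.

79/52

N_ring = 27 + 2·26 = 79
27(ω_s−ω_c) = −79(ω_r−ω_c),  ω_s=0, ω_r=1
27(0−ω_c) = −79(1−ω_c)  ⇒  106ω_c = 79  ⇒  ω_c = 79/106
sun–planet: 27·(0−79/106) = −26·(ω_p−ω_c)  ⇒  ω_p−ω_c = −(27/26)·(-79/106) = 2133/2756
ω_p = 79/106 + 2133/2756 = 79/52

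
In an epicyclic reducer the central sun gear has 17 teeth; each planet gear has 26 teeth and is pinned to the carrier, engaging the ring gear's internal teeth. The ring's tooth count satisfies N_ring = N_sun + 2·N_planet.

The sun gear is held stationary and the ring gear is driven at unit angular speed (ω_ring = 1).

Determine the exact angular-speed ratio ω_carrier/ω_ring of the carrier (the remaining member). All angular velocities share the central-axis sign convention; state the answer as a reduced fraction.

69/86

N_ring = 17 + 2·26 = 69
17(ω_s−ω_c) = −69(ω_r−ω_c),  ω_s=0, ω_r=1
17(0−ω_c) = −69(1−ω_c)  ⇒  86ω_c = 69  ⇒  ω_c = 69/86
ω_c/ω_r = 69/86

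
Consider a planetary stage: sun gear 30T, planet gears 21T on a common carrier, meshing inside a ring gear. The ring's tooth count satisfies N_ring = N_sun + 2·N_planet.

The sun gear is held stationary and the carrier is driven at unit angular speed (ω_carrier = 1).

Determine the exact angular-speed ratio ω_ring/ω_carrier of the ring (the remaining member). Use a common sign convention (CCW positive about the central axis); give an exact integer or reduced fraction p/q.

N_ring = 30 + 2·21 = 72
30(ω_s−ω_c) = −72(ω_r−ω_c),  ω_s=0, ω_c=1
ω_r = 1 − (30/72)(0−1) = 17/12
ω_r/ω_c = 17/12

17/12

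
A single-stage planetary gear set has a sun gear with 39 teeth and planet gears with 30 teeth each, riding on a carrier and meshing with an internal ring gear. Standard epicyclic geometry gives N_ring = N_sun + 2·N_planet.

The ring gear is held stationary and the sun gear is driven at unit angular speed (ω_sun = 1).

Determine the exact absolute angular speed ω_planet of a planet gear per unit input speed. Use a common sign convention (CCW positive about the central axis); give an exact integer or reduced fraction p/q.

-13/20

N_ring = 39 + 2·30 = 99
39(ω_s−ω_c) = −99(ω_r−ω_c),  ω_r=0, ω_s=1
39(1−ω_c) = −99(0−ω_c)  ⇒  138ω_c = 39  ⇒  ω_c = 13/46
sun–planet: 39·(1−13/46) = −30·(ω_p−ω_c)  ⇒  ω_p−ω_c = −(39/30)·(33/46) = -429/460
ω_p = 13/46 − 429/460 = -13/20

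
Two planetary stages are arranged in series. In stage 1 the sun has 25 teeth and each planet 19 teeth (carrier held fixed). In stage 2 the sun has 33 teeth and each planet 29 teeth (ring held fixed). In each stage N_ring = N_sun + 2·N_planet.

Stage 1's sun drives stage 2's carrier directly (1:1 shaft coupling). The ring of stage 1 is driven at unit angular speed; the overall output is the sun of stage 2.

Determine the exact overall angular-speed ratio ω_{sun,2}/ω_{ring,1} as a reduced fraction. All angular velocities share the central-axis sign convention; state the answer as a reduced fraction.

Stage 1: N_ring = 25 + 2·19 = 63
Stage 1: 25(ω_s−ω_c) = −63(ω_r−ω_c),  ω_c=0, ω_r=1
Stage 1: ω_s = 0 − (63/25)(1−0) = -63/25
  ⇒ ω_s¹/ω_r¹ = -63/25
Stage 2: N_ring = 33 + 2·29 = 91
Stage 2: 33(ω_s−ω_c) = −91(ω_r−ω_c),  ω_r=0, ω_c=1
Stage 2: ω_s = 1 − (91/33)(0−1) = 124/33
  ⇒ ω_s²/ω_c² = 124/33
Coupling ω_c² = ω_s¹ ⇒ overall = -63/25 × 124/33 = -2604/275

-2604/275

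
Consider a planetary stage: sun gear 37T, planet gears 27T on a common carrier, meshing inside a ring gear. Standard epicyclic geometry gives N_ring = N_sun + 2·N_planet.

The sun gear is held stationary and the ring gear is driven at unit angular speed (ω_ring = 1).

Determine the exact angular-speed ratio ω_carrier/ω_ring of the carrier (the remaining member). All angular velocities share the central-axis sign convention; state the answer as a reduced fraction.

N_ring = 37 + 2·27 = 91
37(ω_s−ω_c) = −91(ω_r−ω_c),  ω_s=0, ω_r=1
37(0−ω_c) = −91(1−ω_c)  ⇒  128ω_c = 91  ⇒  ω_c = 91/128
ω_c/ω_r = 91/128

91/128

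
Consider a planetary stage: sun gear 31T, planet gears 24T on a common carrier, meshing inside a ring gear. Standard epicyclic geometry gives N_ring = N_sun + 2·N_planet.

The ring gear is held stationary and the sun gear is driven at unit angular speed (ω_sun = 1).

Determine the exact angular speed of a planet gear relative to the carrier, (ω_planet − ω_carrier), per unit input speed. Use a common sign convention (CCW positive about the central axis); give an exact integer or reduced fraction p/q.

-2449/2640

N_ring = 31 + 2·24 = 79
31(ω_s−ω_c) = −79(ω_r−ω_c),  ω_r=0, ω_s=1
31(1−ω_c) = −79(0−ω_c)  ⇒  110ω_c = 31  ⇒  ω_c = 31/110
sun–planet: 31·(1−31/110) = −24·(ω_p−ω_c)  ⇒  ω_p−ω_c = −(31/24)·(79/110) = -2449/2640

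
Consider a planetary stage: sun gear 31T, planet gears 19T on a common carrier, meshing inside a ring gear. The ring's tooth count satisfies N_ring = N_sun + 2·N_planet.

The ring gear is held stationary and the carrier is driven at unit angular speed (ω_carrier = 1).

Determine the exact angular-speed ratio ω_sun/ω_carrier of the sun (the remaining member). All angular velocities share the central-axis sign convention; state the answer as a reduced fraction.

N_ring = 31 + 2·19 = 69
31(ω_s−ω_c) = −69(ω_r−ω_c),  ω_r=0, ω_c=1
ω_s = 1 − (69/31)(0−1) = 100/31
ω_s/ω_c = 100/31

100/31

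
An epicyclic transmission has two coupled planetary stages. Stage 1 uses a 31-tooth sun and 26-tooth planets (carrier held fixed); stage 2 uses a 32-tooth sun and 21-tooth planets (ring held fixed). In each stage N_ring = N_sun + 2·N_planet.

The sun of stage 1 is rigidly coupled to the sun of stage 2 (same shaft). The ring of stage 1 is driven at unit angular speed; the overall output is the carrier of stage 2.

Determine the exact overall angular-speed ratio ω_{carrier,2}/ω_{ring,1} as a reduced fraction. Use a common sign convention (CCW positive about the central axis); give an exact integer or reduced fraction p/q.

Stage 1: N_ring = 31 + 2·26 = 83
Stage 1: 31(ω_s−ω_c) = −83(ω_r−ω_c),  ω_c=0, ω_r=1
Stage 1: ω_s = 0 − (83/31)(1−0) = -83/31
  ⇒ ω_s¹/ω_r¹ = -83/31
Stage 2: N_ring = 32 + 2·21 = 74
Stage 2: 32(ω_s−ω_c) = −74(ω_r−ω_c),  ω_r=0, ω_s=1
Stage 2: 32(1−ω_c) = −74(0−ω_c)  ⇒  106ω_c = 32  ⇒  ω_c = 16/53
  ⇒ ω_c²/ω_s² = 16/53
Coupling ω_s² = ω_s¹ ⇒ overall = -83/31 × 16/53 = -1328/1643

-1328/1643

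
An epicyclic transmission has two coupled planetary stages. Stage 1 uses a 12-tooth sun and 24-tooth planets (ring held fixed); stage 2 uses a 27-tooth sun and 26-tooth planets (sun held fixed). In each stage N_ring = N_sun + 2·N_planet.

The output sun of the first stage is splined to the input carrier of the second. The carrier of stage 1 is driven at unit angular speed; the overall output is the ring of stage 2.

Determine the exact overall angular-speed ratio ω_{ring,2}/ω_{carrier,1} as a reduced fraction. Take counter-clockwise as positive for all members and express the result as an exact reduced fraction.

Stage 1: N_ring = 12 + 2·24 = 60
Stage 1: 12(ω_s−ω_c) = −60(ω_r−ω_c),  ω_r=0, ω_c=1
Stage 1: ω_s = 1 − (60/12)(0−1) = 6
  ⇒ ω_s¹/ω_c¹ = 6
Stage 2: N_ring = 27 + 2·26 = 79
Stage 2: 27(ω_s−ω_c) = −79(ω_r−ω_c),  ω_s=0, ω_c=1
Stage 2: ω_r = 1 − (27/79)(0−1) = 106/79
  ⇒ ω_r²/ω_c² = 106/79
Coupling ω_c² = ω_s¹ ⇒ overall = 6 × 106/79 = 636/79

636/79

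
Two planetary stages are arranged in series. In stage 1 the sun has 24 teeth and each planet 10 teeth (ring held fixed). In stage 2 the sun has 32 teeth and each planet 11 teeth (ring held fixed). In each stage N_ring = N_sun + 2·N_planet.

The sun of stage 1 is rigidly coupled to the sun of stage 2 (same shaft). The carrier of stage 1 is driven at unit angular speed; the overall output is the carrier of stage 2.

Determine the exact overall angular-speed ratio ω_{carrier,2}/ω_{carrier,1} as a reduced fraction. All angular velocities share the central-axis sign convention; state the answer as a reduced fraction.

136/129

Stage 1: N_ring = 24 + 2·10 = 44
Stage 1: 24(ω_s−ω_c) = −44(ω_r−ω_c),  ω_r=0, ω_c=1
Stage 1: ω_s = 1 − (44/24)(0−1) = 17/6
  ⇒ ω_s¹/ω_c¹ = 17/6
Stage 2: N_ring = 32 + 2·11 = 54
Stage 2: 32(ω_s−ω_c) = −54(ω_r−ω_c),  ω_r=0, ω_s=1
Stage 2: 32(1−ω_c) = −54(0−ω_c)  ⇒  86ω_c = 32  ⇒  ω_c = 16/43
  ⇒ ω_c²/ω_s² = 16/43
Coupling ω_s² = ω_s¹ ⇒ overall = 17/6 × 16/43 = 136/129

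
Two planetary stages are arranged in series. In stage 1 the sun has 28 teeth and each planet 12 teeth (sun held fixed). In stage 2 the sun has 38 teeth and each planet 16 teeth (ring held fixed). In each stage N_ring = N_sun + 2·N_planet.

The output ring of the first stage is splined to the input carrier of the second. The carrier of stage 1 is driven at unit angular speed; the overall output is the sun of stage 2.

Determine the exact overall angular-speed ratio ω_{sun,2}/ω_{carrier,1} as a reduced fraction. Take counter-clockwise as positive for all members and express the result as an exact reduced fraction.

1080/247

Stage 1: N_ring = 28 + 2·12 = 52
Stage 1: 28(ω_s−ω_c) = −52(ω_r−ω_c),  ω_s=0, ω_c=1
Stage 1: ω_r = 1 − (28/52)(0−1) = 20/13
  ⇒ ω_r¹/ω_c¹ = 20/13
Stage 2: N_ring = 38 + 2·16 = 70
Stage 2: 38(ω_s−ω_c) = −70(ω_r−ω_c),  ω_r=0, ω_c=1
Stage 2: ω_s = 1 − (70/38)(0−1) = 54/19
  ⇒ ω_s²/ω_c² = 54/19
Coupling ω_c² = ω_r¹ ⇒ overall = 20/13 × 54/19 = 1080/247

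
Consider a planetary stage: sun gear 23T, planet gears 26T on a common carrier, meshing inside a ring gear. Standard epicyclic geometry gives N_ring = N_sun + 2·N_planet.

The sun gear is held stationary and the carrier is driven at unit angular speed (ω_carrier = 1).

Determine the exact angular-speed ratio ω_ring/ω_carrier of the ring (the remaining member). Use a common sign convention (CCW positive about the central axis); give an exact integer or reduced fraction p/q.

98/75

N_ring = 23 + 2·26 = 75
23(ω_s−ω_c) = −75(ω_r−ω_c),  ω_s=0, ω_c=1
ω_r = 1 − (23/75)(0−1) = 98/75
ω_r/ω_c = 98/75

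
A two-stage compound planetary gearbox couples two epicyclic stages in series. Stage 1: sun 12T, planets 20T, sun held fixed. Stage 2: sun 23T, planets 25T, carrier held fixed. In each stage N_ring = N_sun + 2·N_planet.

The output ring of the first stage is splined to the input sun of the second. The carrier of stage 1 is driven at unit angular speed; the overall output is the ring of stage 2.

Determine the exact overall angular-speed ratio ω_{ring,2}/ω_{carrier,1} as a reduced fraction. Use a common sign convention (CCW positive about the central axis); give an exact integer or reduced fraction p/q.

Stage 1: N_ring = 12 + 2·20 = 52
Stage 1: 12(ω_s−ω_c) = −52(ω_r−ω_c),  ω_s=0, ω_c=1
Stage 1: ω_r = 1 − (12/52)(0−1) = 16/13
  ⇒ ω_r¹/ω_c¹ = 16/13
Stage 2: N_ring = 23 + 2·25 = 73
Stage 2: 23(ω_s−ω_c) = −73(ω_r−ω_c),  ω_c=0, ω_s=1
Stage 2: ω_r = 0 − (23/73)(1−0) = -23/73
  ⇒ ω_r²/ω_s² = -23/73
Coupling ω_s² = ω_r¹ ⇒ overall = 16/13 × -23/73 = -368/949

-368/949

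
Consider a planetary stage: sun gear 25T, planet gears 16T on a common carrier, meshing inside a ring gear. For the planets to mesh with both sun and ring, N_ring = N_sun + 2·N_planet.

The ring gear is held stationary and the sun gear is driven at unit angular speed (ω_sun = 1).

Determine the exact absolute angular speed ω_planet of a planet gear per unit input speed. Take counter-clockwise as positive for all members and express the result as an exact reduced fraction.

-25/32

N_ring = 25 + 2·16 = 57
25(ω_s−ω_c) = −57(ω_r−ω_c),  ω_r=0, ω_s=1
25(1−ω_c) = −57(0−ω_c)  ⇒  82ω_c = 25  ⇒  ω_c = 25/82
sun–planet: 25·(1−25/82) = −16·(ω_p−ω_c)  ⇒  ω_p−ω_c = −(25/16)·(57/82) = -1425/1312
ω_p = 25/82 − 1425/1312 = -25/32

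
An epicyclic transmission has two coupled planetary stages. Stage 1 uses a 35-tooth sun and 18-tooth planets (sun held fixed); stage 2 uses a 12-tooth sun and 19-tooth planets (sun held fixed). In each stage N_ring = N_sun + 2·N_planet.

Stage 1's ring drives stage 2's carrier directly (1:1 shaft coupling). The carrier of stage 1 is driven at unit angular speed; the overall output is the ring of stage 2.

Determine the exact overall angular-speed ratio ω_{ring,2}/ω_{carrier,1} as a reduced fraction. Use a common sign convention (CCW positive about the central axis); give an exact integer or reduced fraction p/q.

Stage 1: N_ring = 35 + 2·18 = 71
Stage 1: 35(ω_s−ω_c) = −71(ω_r−ω_c),  ω_s=0, ω_c=1
Stage 1: ω_r = 1 − (35/71)(0−1) = 106/71
  ⇒ ω_r¹/ω_c¹ = 106/71
Stage 2: N_ring = 12 + 2·19 = 50
Stage 2: 12(ω_s−ω_c) = −50(ω_r−ω_c),  ω_s=0, ω_c=1
Stage 2: ω_r = 1 − (12/50)(0−1) = 31/25
  ⇒ ω_r²/ω_c² = 31/25
Coupling ω_c² = ω_r¹ ⇒ overall = 106/71 × 31/25 = 3286/1775

3286/1775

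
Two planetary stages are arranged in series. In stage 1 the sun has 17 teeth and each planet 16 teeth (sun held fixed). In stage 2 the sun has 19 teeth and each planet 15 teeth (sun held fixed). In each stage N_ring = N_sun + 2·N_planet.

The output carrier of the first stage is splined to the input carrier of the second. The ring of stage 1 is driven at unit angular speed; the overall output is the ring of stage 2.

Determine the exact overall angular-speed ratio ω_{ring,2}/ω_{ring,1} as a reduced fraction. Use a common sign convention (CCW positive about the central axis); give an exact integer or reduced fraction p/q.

34/33

Stage 1: N_ring = 17 + 2·16 = 49
Stage 1: 17(ω_s−ω_c) = −49(ω_r−ω_c),  ω_s=0, ω_r=1
Stage 1: 17(0−ω_c) = −49(1−ω_c)  ⇒  66ω_c = 49  ⇒  ω_c = 49/66
  ⇒ ω_c¹/ω_r¹ = 49/66
Stage 2: N_ring = 19 + 2·15 = 49
Stage 2: 19(ω_s−ω_c) = −49(ω_r−ω_c),  ω_s=0, ω_c=1
Stage 2: ω_r = 1 − (19/49)(0−1) = 68/49
  ⇒ ω_r²/ω_c² = 68/49
Coupling ω_c² = ω_c¹ ⇒ overall = 49/66 × 68/49 = 34/33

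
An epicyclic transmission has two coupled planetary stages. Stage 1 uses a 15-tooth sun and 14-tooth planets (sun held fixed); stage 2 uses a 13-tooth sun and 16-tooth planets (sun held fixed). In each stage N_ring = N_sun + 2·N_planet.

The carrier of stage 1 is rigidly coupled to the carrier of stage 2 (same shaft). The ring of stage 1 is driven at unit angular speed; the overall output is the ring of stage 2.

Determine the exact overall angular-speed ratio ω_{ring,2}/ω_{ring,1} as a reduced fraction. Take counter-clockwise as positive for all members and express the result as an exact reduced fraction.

Stage 1: N_ring = 15 + 2·14 = 43
Stage 1: 15(ω_s−ω_c) = −43(ω_r−ω_c),  ω_s=0, ω_r=1
Stage 1: 15(0−ω_c) = −43(1−ω_c)  ⇒  58ω_c = 43  ⇒  ω_c = 43/58
  ⇒ ω_c¹/ω_r¹ = 43/58
Stage 2: N_ring = 13 + 2·16 = 45
Stage 2: 13(ω_s−ω_c) = −45(ω_r−ω_c),  ω_s=0, ω_c=1
Stage 2: ω_r = 1 − (13/45)(0−1) = 58/45
  ⇒ ω_r²/ω_c² = 58/45
Coupling ω_c² = ω_c¹ ⇒ overall = 43/58 × 58/45 = 43/45

43/45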